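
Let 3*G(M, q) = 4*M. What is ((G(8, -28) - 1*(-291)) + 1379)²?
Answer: 25421764/9 ≈ 2.8246e+6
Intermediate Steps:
G(M, q) = 4*M/3 (G(M, q) = (4*M)/3 = 4*M/3)
((G(8, -28) - 1*(-291)) + 1379)² = (((4/3)*8 - 1*(-291)) + 1379)² = ((32/3 + 291) + 1379)² = (905/3 + 1379)² = (5042/3)² = 25421764/9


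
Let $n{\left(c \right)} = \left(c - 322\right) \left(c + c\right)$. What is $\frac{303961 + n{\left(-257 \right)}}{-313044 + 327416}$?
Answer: $\frac{601567}{14372} \approx 41.857$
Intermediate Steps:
$n{\left(c \right)} = 2 c \left(-322 + c\right)$ ($n{\left(c \right)} = \left(-322 + c\right) 2 c = 2 c \left(-322 + c\right)$)
$\frac{303961 + n{\left(-257 \right)}}{-313044 + 327416} = \frac{303961 + 2 \left(-257\right) \left(-322 - 257\right)}{-313044 + 327416} = \frac{303961 + 2 \left(-257\right) \left(-579\right)}{14372} = \left(303961 + 297606\right) \frac{1}{14372} = 601567 \cdot \frac{1}{14372} = \frac{601567}{14372}$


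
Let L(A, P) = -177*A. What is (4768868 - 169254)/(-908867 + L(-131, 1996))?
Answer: -2299807/442840 ≈ -5.1933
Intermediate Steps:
(4768868 - 169254)/(-908867 + L(-131, 1996)) = (4768868 - 169254)/(-908867 - 177*(-131)) = 4599614/(-908867 + 23187) = 4599614/(-885680) = 4599614*(-1/885680) = -2299807/442840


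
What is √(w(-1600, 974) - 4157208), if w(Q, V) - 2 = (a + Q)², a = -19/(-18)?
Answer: I*√518588783/18 ≈ 1265.1*I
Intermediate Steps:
a = 19/18 (a = -19*(-1/18) = 19/18 ≈ 1.0556)
w(Q, V) = 2 + (19/18 + Q)²
√(w(-1600, 974) - 4157208) = √((2 + (19 + 18*(-1600))²/324) - 4157208) = √((2 + (19 - 28800)²/324) - 4157208) = √((2 + (1/324)*(-28781)²) - 4157208) = √((2 + (1/324)*828345961) - 4157208) = √((2 + 828345961/324) - 4157208) = √(828346609/324 - 4157208) = √(-518588783/324) = I*√518588783/18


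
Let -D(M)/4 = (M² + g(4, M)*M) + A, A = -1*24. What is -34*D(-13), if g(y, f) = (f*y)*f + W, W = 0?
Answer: -1175448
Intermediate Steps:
A = -24
g(y, f) = y*f² (g(y, f) = (f*y)*f + 0 = y*f² + 0 = y*f²)
D(M) = 96 - 16*M³ - 4*M² (D(M) = -4*((M² + (4*M²)*M) - 24) = -4*((M² + 4*M³) - 24) = -4*(-24 + M² + 4*M³) = 96 - 16*M³ - 4*M²)
-34*D(-13) = -34*(96 - 16*(-13)³ - 4*(-13)²) = -34*(96 - 16*(-2197) - 4*169) = -34*(96 + 35152 - 676) = -34*34572 = -1175448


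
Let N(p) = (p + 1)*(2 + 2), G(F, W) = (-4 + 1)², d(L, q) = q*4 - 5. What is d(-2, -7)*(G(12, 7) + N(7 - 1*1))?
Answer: -1221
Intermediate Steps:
d(L, q) = -5 + 4*q (d(L, q) = 4*q - 5 = -5 + 4*q)
G(F, W) = 9 (G(F, W) = (-3)² = 9)
N(p) = 4 + 4*p (N(p) = (1 + p)*4 = 4 + 4*p)
d(-2, -7)*(G(12, 7) + N(7 - 1*1)) = (-5 + 4*(-7))*(9 + (4 + 4*(7 - 1*1))) = (-5 - 28)*(9 + (4 + 4*(7 - 1))) = -33*(9 + (4 + 4*6)) = -33*(9 + (4 + 24)) = -33*(9 + 28) = -33*37 = -1221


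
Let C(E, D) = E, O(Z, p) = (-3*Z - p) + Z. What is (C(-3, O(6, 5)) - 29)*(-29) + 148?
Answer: 1076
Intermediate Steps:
O(Z, p) = -p - 2*Z (O(Z, p) = (-p - 3*Z) + Z = -p - 2*Z)
(C(-3, O(6, 5)) - 29)*(-29) + 148 = (-3 - 29)*(-29) + 148 = -32*(-29) + 148 = 928 + 148 = 1076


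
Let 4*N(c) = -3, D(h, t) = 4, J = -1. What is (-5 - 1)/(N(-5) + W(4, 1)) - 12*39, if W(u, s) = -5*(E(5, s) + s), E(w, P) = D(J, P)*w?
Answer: -65980/141 ≈ -467.94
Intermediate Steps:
N(c) = -¾ (N(c) = (¼)*(-3) = -¾)
E(w, P) = 4*w
W(u, s) = -100 - 5*s (W(u, s) = -5*(4*5 + s) = -5*(20 + s) = -100 - 5*s)
(-5 - 1)/(N(-5) + W(4, 1)) - 12*39 = (-5 - 1)/(-¾ + (-100 - 5*1)) - 12*39 = -6/(-¾ + (-100 - 5)) - 468 = -6/(-¾ - 105) - 468 = -6/(-423/4) - 468 = -6*(-4/423) - 468 = 8/141 - 468 = -65980/141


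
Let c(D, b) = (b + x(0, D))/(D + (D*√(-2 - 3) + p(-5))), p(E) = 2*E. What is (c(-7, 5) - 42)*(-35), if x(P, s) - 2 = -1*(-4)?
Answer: 791525/534 - 2695*I*√5/534 ≈ 1482.3 - 11.285*I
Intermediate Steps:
x(P, s) = 6 (x(P, s) = 2 - 1*(-4) = 2 + 4 = 6)
c(D, b) = (6 + b)/(-10 + D + I*D*√5) (c(D, b) = (b + 6)/(D + (D*√(-2 - 3) + 2*(-5))) = (6 + b)/(D + (D*√(-5) - 10)) = (6 + b)/(D + (D*(I*√5) - 10)) = (6 + b)/(D + (I*D*√5 - 10)) = (6 + b)/(D + (-10 + I*D*√5)) = (6 + b)/(-10 + D + I*D*√5))
(c(-7, 5) - 42)*(-35) = ((6 + 5)/(-10 - 7 + I*(-7)*√5) - 42)*(-35) = (11/(-10 - 7 - 7*I*√5) - 42)*(-35) = (11/(-17 - 7*I*√5) - 42)*(-35) = (-42 + 11/(-17 - 7*I*√5))*(-35) = 1470 - 385/(-17 - 7*I*√5)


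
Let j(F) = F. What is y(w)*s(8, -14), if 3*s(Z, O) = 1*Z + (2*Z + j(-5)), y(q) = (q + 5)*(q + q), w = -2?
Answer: -76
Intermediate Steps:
y(q) = 2*q*(5 + q) (y(q) = (5 + q)*(2*q) = 2*q*(5 + q))
s(Z, O) = -5/3 + Z (s(Z, O) = (1*Z + (2*Z - 5))/3 = (Z + (-5 + 2*Z))/3 = (-5 + 3*Z)/3 = -5/3 + Z)
y(w)*s(8, -14) = (2*(-2)*(5 - 2))*(-5/3 + 8) = (2*(-2)*3)*(19/3) = -12*19/3 = -76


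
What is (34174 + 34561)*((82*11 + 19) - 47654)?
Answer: -3212192755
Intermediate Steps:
(34174 + 34561)*((82*11 + 19) - 47654) = 68735*((902 + 19) - 47654) = 68735*(921 - 47654) = 68735*(-46733) = -3212192755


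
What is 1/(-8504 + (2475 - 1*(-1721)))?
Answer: -1/4308 ≈ -0.00023213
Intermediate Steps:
1/(-8504 + (2475 - 1*(-1721))) = 1/(-8504 + (2475 + 1721)) = 1/(-8504 + 4196) = 1/(-4308) = -1/4308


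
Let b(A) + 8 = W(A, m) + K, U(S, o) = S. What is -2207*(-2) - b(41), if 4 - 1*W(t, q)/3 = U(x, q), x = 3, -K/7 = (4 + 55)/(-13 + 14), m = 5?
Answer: 4832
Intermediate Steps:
K = -413 (K = -7*(4 + 55)/(-13 + 14) = -413/1 = -413 ≈ -413.00)
W(t, q) = 3 (W(t, q) = 12 - 3*3 = 12 - 9 = 3)
b(A) = -418 (b(A) = -8 + (3 - 413) = -8 - 410 = -418)
-2207*(-2) - b(41) = -2207*(-2) - 1*(-418) = 4414 + 418 = 4832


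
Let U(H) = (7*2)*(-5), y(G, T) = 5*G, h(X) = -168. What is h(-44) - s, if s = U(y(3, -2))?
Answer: -98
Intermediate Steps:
U(H) = -70 (U(H) = 14*(-5) = -70)
s = -70
h(-44) - s = -168 - 1*(-70) = -168 + 70 = -98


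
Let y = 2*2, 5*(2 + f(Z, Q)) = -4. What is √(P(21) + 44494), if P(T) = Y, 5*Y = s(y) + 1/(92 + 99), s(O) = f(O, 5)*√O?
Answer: √40578619837/955 ≈ 210.93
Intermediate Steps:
f(Z, Q) = -14/5 (f(Z, Q) = -2 + (⅕)*(-4) = -2 - ⅘ = -14/5)
y = 4
s(O) = -14*√O/5
Y = -5343/4775 (Y = (-14*√4/5 + 1/(92 + 99))/5 = (-14/5*2 + 1/191)/5 = (-28/5 + 1/191)/5 = (⅕)*(-5343/955) = -5343/4775 ≈ -1.1190)
P(T) = -5343/4775
√(P(21) + 44494) = √(-5343/4775 + 44494) = √(212453507/4775) = √40578619837/955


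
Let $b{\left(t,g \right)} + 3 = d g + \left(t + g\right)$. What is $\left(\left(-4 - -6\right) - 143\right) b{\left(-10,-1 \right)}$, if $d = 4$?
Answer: $2538$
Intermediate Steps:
$b{\left(t,g \right)} = -3 + t + 5 g$ ($b{\left(t,g \right)} = -3 + \left(4 g + \left(t + g\right)\right) = -3 + \left(4 g + \left(g + t\right)\right) = -3 + \left(t + 5 g\right) = -3 + t + 5 g$)
$\left(\left(-4 - -6\right) - 143\right) b{\left(-10,-1 \right)} = \left(\left(-4 - -6\right) - 143\right) \left(-3 - 10 + 5 \left(-1\right)\right) = \left(\left(-4 + 6\right) - 143\right) \left(-3 - 10 - 5\right) = \left(2 - 143\right) \left(-18\right) = \left(-141\right) \left(-18\right) = 2538$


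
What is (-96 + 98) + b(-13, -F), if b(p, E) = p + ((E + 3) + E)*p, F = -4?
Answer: -154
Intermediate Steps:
b(p, E) = p + p*(3 + 2*E) (b(p, E) = p + ((3 + E) + E)*p = p + (3 + 2*E)*p = p + p*(3 + 2*E))
(-96 + 98) + b(-13, -F) = (-96 + 98) + 2*(-13)*(2 - 1*(-4)) = 2 + 2*(-13)*(2 + 4) = 2 + 2*(-13)*6 = 2 - 156 = -154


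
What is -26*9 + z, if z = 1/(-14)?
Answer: -3277/14 ≈ -234.07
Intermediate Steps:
z = -1/14 ≈ -0.071429
-26*9 + z = -26*9 - 1/14 = -234 - 1/14 = -3277/14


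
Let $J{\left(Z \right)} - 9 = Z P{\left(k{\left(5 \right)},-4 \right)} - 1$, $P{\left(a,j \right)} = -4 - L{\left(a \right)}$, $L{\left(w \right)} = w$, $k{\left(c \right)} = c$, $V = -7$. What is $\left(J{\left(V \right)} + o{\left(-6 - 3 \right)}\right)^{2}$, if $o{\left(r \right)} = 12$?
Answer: $6889$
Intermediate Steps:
$P{\left(a,j \right)} = -4 - a$
$J{\left(Z \right)} = 8 - 9 Z$ ($J{\left(Z \right)} = 9 + \left(Z \left(-4 - 5\right) - 1\right) = 9 + \left(Z \left(-9\right) - 1\right) = 9 - \left(1 + 9 Z\right) = 8 - 9 Z$)
$\left(J{\left(V \right)} + o{\left(-6 - 3 \right)}\right)^{2} = \left(\left(8 - -63\right) + 12\right)^{2} = \left(\left(8 + 63\right) + 12\right)^{2} = \left(71 + 12\right)^{2} = 83^{2} = 6889$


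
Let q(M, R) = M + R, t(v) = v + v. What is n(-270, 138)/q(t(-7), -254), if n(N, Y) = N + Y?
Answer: 33/67 ≈ 0.49254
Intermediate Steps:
t(v) = 2*v
n(-270, 138)/q(t(-7), -254) = (-270 + 138)/(2*(-7) - 254) = -132/(-14 - 254) = -132/(-268) = -132*(-1/268) = 33/67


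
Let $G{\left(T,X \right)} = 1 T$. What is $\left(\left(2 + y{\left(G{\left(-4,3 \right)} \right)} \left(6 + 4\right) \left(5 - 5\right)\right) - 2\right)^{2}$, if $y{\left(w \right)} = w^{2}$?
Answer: $0$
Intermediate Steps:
$G{\left(T,X \right)} = T$
$\left(\left(2 + y{\left(G{\left(-4,3 \right)} \right)} \left(6 + 4\right) \left(5 - 5\right)\right) - 2\right)^{2} = \left(\left(2 + \left(-4\right)^{2} \left(6 + 4\right) \left(5 - 5\right)\right) - 2\right)^{2} = \left(\left(2 + 16 \cdot 10 \cdot 0\right) - 2\right)^{2} = \left(\left(2 + 16 \cdot 0\right) - 2\right)^{2} = \left(\left(2 + 0\right) - 2\right)^{2} = \left(2 - 2\right)^{2} = 0^{2} = 0$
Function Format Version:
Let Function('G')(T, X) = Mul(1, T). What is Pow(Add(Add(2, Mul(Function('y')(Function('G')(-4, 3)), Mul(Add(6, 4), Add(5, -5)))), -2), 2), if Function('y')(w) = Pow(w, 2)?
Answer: 0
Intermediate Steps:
Function('G')(T, X) = T
Pow(Add(Add(2, Mul(Function('y')(Function('G')(-4, 3)), Mul(Add(6, 4), Add(5, -5)))), -2), 2) = Pow(Add(Add(2, Mul(Pow(-4, 2), Mul(Add(6, 4), Add(5, -5)))), -2), 2) = Pow(Add(Add(2, Mul(16, Mul(10, 0))), -2), 2) = Pow(Add(Add(2, Mul(16, 0)), -2), 2) = Pow(Add(Add(2, 0), -2), 2) = Pow(Add(2, -2), 2) = Pow(0, 2) = 0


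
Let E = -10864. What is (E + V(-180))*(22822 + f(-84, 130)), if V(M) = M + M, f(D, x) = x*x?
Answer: -445839728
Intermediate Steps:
f(D, x) = x²
V(M) = 2*M
(E + V(-180))*(22822 + f(-84, 130)) = (-10864 + 2*(-180))*(22822 + 130²) = (-10864 - 360)*(22822 + 16900) = -11224*39722 = -445839728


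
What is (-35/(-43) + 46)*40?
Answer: 80520/43 ≈ 1872.6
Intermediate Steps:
(-35/(-43) + 46)*40 = (-35*(-1/43) + 46)*40 = (35/43 + 46)*40 = (2013/43)*40 = 80520/43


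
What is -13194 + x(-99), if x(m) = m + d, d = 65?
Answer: -13228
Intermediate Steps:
x(m) = 65 + m (x(m) = m + 65 = 65 + m)
-13194 + x(-99) = -13194 + (65 - 99) = -13194 - 34 = -13228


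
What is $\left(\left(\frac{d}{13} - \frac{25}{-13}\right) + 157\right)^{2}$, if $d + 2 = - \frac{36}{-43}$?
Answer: $\frac{7883308944}{312481} \approx 25228.0$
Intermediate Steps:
$d = - \frac{50}{43}$ ($d = -2 - \frac{36}{-43} = -2 - - \frac{36}{43} = -2 + \frac{36}{43} = - \frac{50}{43} \approx -1.1628$)
$\left(\left(\frac{d}{13} - \frac{25}{-13}\right) + 157\right)^{2} = \left(\left(- \frac{50}{43 \cdot 13} - \frac{25}{-13}\right) + 157\right)^{2} = \left(\left(\left(- \frac{50}{43}\right) \frac{1}{13} - - \frac{25}{13}\right) + 157\right)^{2} = \left(\left(- \frac{50}{559} + \frac{25}{13}\right) + 157\right)^{2} = \left(\frac{1025}{559} + 157\right)^{2} = \left(\frac{88788}{559}\right)^{2} = \frac{7883308944}{312481}$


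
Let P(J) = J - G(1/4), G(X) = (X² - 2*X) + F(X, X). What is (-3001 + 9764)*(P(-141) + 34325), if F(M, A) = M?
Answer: 3699002561/16 ≈ 2.3119e+8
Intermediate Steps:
G(X) = X² - X (G(X) = (X² - 2*X) + X = X² - X)
P(J) = 3/16 + J (P(J) = J - (-1 + 1/4)/4 = J - (-1 + ¼)/4 = J - (-3)/(4*4) = J - 1*(-3/16) = J + 3/16 = 3/16 + J)
(-3001 + 9764)*(P(-141) + 34325) = (-3001 + 9764)*((3/16 - 141) + 34325) = 6763*(-2253/16 + 34325) = 6763*(546947/16) = 3699002561/16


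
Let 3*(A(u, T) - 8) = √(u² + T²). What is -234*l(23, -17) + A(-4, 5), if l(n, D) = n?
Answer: -5374 + √41/3 ≈ -5371.9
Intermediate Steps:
A(u, T) = 8 + √(T² + u²)/3 (A(u, T) = 8 + √(u² + T²)/3 = 8 + √(T² + u²)/3)
-234*l(23, -17) + A(-4, 5) = -234*23 + (8 + √(5² + (-4)²)/3) = -5382 + (8 + √(25 + 16)/3) = -5382 + (8 + √41/3) = -5374 + √41/3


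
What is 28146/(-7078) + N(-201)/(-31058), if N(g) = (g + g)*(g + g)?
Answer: -504497895/54957131 ≈ -9.1798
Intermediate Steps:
N(g) = 4*g² (N(g) = (2*g)*(2*g) = 4*g²)
28146/(-7078) + N(-201)/(-31058) = 28146/(-7078) + (4*(-201)²)/(-31058) = 28146*(-1/7078) + (4*40401)*(-1/31058) = -14073/3539 + 161604*(-1/31058) = -14073/3539 - 80802/15529 = -504497895/54957131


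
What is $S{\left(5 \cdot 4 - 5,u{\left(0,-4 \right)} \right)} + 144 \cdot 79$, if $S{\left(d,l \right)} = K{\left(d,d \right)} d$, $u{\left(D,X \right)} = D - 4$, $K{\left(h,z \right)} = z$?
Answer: $11601$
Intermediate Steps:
$u{\left(D,X \right)} = -4 + D$
$S{\left(d,l \right)} = d^{2}$ ($S{\left(d,l \right)} = d d = d^{2}$)
$S{\left(5 \cdot 4 - 5,u{\left(0,-4 \right)} \right)} + 144 \cdot 79 = \left(5 \cdot 4 - 5\right)^{2} + 144 \cdot 79 = \left(20 - 5\right)^{2} + 11376 = 15^{2} + 11376 = 225 + 11376 = 11601$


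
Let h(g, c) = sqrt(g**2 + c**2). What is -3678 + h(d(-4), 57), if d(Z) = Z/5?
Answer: -3678 + sqrt(81241)/5 ≈ -3621.0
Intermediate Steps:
d(Z) = Z/5 (d(Z) = Z*(1/5) = Z/5)
h(g, c) = sqrt(c**2 + g**2)
-3678 + h(d(-4), 57) = -3678 + sqrt(57**2 + ((1/5)*(-4))**2) = -3678 + sqrt(3249 + (-4/5)**2) = -3678 + sqrt(3249 + 16/25) = -3678 + sqrt(81241/25) = -3678 + sqrt(81241)/5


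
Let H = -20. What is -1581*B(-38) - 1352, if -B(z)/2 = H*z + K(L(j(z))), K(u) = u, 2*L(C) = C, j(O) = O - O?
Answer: 2401768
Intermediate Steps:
j(O) = 0
L(C) = C/2
B(z) = 40*z (B(z) = -2*(-20*z + (1/2)*0) = -2*(-20*z + 0) = -(-40)*z = 40*z)
-1581*B(-38) - 1352 = -63240*(-38) - 1352 = -1581*(-1520) - 1352 = 2403120 - 1352 = 2401768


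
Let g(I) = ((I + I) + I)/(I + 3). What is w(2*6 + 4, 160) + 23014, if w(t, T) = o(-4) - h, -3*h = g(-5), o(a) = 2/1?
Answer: 46037/2 ≈ 23019.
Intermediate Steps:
o(a) = 2 (o(a) = 2*1 = 2)
g(I) = 3*I/(3 + I) (g(I) = (2*I + I)/(3 + I) = (3*I)/(3 + I) = 3*I/(3 + I))
h = -5/2 (h = -(-5)/(3 - 5) = -(-5)/(-2) = -(-5)*(-1)/2 = -⅓*15/2 = -5/2 ≈ -2.5000)
w(t, T) = 9/2 (w(t, T) = 2 - 1*(-5/2) = 2 + 5/2 = 9/2)
w(2*6 + 4, 160) + 23014 = 9/2 + 23014 = 46037/2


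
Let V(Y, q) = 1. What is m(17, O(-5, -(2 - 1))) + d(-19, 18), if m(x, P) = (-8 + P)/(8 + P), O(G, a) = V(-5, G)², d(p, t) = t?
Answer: 155/9 ≈ 17.222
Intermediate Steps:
O(G, a) = 1 (O(G, a) = 1² = 1)
m(x, P) = (-8 + P)/(8 + P)
m(17, O(-5, -(2 - 1))) + d(-19, 18) = (-8 + 1)/(8 + 1) + 18 = -7/9 + 18 = 155/9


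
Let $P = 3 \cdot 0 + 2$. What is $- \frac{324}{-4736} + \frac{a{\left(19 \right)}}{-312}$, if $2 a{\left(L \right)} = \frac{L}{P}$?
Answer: $\frac{307}{5772} \approx 0.053188$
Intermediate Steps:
$P = 2$ ($P = 0 + 2 = 2$)
$a{\left(L \right)} = \frac{L}{4}$ ($a{\left(L \right)} = \frac{L \frac{1}{2}}{2} = \frac{\frac{1}{2} L}{2} = \frac{L}{4}$)
$- \frac{324}{-4736} + \frac{a{\left(19 \right)}}{-312} = - \frac{324}{-4736} + \frac{\frac{1}{4} \cdot 19}{-312} = \left(-324\right) \left(- \frac{1}{4736}\right) + \frac{19}{4} \left(- \frac{1}{312}\right) = \frac{81}{1184} - \frac{19}{1248} = \frac{307}{5772}$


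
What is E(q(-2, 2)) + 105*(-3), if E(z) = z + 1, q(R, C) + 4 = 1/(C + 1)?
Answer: -953/3 ≈ -317.67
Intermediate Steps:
q(R, C) = -4 + 1/(1 + C) (q(R, C) = -4 + 1/(C + 1) = -4 + 1/(1 + C))
E(z) = 1 + z
E(q(-2, 2)) + 105*(-3) = (1 + (-3 - 4*2)/(1 + 2)) + 105*(-3) = (1 + (-3 - 8)/3) - 315 = (1 + (⅓)*(-11)) - 315 = (1 - 11/3) - 315 = -8/3 - 315 = -953/3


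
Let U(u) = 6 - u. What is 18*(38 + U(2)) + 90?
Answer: 846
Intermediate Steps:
18*(38 + U(2)) + 90 = 18*(38 + (6 - 1*2)) + 90 = 18*(38 + (6 - 2)) + 90 = 18*(38 + 4) + 90 = 18*42 + 90 = 756 + 90 = 846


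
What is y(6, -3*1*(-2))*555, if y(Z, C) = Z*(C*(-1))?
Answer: -19980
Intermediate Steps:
y(Z, C) = -C*Z (y(Z, C) = Z*(-C) = -C*Z)
y(6, -3*1*(-2))*555 = -1*-3*1*(-2)*6*555 = -1*(-3*(-2))*6*555 = -1*6*6*555 = -36*555 = -19980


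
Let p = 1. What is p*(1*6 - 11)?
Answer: -5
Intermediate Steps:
p*(1*6 - 11) = 1*(1*6 - 11) = 1*(6 - 11) = 1*(-5) = -5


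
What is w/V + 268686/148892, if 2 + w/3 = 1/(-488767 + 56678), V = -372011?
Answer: 21594736833511299/11966588582442634 ≈ 1.8046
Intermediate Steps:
w = -2592537/432089 (w = -6 + 3/(-488767 + 56678) = -6 + 3/(-432089) = -6 + 3*(-1/432089) = -6 - 3/432089 = -2592537/432089 ≈ -6.0000)
w/V + 268686/148892 = -2592537/432089/(-372011) + 268686/148892 = -2592537/432089*(-1/372011) + 268686*(1/148892) = 2592537/160741860979 + 134343/74446 = 21594736833511299/11966588582442634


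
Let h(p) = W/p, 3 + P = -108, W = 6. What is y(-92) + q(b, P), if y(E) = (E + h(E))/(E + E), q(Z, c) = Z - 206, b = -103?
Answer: -2611141/8464 ≈ -308.50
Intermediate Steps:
P = -111 (P = -3 - 108 = -111)
h(p) = 6/p
q(Z, c) = -206 + Z
y(E) = (E + 6/E)/(2*E) (y(E) = (E + 6/E)/(E + E) = (E + 6/E)/((2*E)) = (E + 6/E)*(1/(2*E)) = (E + 6/E)/(2*E))
y(-92) + q(b, P) = (½ + 3/(-92)²) + (-206 - 103) = (½ + 3*(1/8464)) - 309 = (½ + 3/8464) - 309 = 4235/8464 - 309 = -2611141/8464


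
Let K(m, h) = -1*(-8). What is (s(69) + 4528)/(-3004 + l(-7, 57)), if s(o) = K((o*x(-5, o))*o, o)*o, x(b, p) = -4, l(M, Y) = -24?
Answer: -1270/757 ≈ -1.6777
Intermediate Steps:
K(m, h) = 8
s(o) = 8*o
(s(69) + 4528)/(-3004 + l(-7, 57)) = (8*69 + 4528)/(-3004 - 24) = (552 + 4528)/(-3028) = 5080*(-1/3028) = -1270/757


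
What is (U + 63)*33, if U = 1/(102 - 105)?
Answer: 2068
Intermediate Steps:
U = -⅓ (U = 1/(-3) = -⅓ ≈ -0.33333)
(U + 63)*33 = (-⅓ + 63)*33 = (188/3)*33 = 2068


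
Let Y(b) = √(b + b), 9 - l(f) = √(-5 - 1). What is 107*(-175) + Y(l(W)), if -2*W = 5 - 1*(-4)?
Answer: -18725 + √(18 - 2*I*√6) ≈ -18721.0 - 0.57217*I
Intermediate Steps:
W = -9/2 (W = -(5 - 1*(-4))/2 = -(5 + 4)/2 = -½*9 = -9/2 ≈ -4.5000)
l(f) = 9 - I*√6 (l(f) = 9 - √(-5 - 1) = 9 - √(-6) = 9 - I*√6)
Y(b) = √2*√b (Y(b) = √(2*b) = √2*√b)
107*(-175) + Y(l(W)) = 107*(-175) + √2*√(9 - I*√6) = -18725 + √2*√(9 - I*√6)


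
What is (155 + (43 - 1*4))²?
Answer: 37636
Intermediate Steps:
(155 + (43 - 1*4))² = (155 + (43 - 4))² = (155 + 39)² = 194² = 37636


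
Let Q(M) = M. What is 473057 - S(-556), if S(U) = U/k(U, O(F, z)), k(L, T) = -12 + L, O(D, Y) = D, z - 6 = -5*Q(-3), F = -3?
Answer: 67173955/142 ≈ 4.7306e+5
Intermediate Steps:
z = 21 (z = 6 - 5*(-3) = 6 + 15 = 21)
S(U) = U/(-12 + U)
473057 - S(-556) = 473057 - (-556)/(-12 - 556) = 473057 - (-556)/(-568) = 473057 - (-556)*(-1)/568 = 473057 - 1*139/142 = 473057 - 139/142 = 67173955/142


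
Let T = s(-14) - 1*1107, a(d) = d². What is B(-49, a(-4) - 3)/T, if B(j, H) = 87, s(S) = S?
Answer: -87/1121 ≈ -0.077609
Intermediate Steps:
T = -1121 (T = -14 - 1*1107 = -14 - 1107 = -1121)
B(-49, a(-4) - 3)/T = 87/(-1121) = 87*(-1/1121) = -87/1121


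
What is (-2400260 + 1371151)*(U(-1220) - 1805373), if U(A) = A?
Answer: 1859181115637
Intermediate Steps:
(-2400260 + 1371151)*(U(-1220) - 1805373) = (-2400260 + 1371151)*(-1220 - 1805373) = -1029109*(-1806593) = 1859181115637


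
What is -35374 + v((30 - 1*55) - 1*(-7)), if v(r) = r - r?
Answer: -35374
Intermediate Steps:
v(r) = 0
-35374 + v((30 - 1*55) - 1*(-7)) = -35374 + 0 = -35374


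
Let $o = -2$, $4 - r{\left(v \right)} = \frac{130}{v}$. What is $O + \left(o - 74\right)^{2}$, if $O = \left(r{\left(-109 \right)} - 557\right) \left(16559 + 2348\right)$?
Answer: $- \frac{1136569745}{109} \approx -1.0427 \cdot 10^{7}$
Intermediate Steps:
$r{\left(v \right)} = 4 - \frac{130}{v}$
$O = - \frac{1137199329}{109}$ ($O = \left(\left(4 - \frac{130}{-109}\right) - 557\right) \left(16559 + 2348\right) = \left(\left(4 - - \frac{130}{109}\right) - 557\right) 18907 = \left(\left(4 + \frac{130}{109}\right) - 557\right) 18907 = \left(\frac{566}{109} - 557\right) 18907 = \left(- \frac{60147}{109}\right) 18907 = - \frac{1137199329}{109} \approx -1.0433 \cdot 10^{7}$)
$O + \left(o - 74\right)^{2} = - \frac{1137199329}{109} + \left(-2 - 74\right)^{2} = - \frac{1137199329}{109} + \left(-76\right)^{2} = - \frac{1137199329}{109} + 5776 = - \frac{1136569745}{109}$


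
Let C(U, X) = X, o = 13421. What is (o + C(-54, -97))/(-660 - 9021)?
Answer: -13324/9681 ≈ -1.3763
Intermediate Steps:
(o + C(-54, -97))/(-660 - 9021) = (13421 - 97)/(-660 - 9021) = 13324/(-9681) = 13324*(-1/9681) = -13324/9681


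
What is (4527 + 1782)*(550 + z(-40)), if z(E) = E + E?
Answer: 2965230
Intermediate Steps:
z(E) = 2*E
(4527 + 1782)*(550 + z(-40)) = (4527 + 1782)*(550 + 2*(-40)) = 6309*(550 - 80) = 6309*470 = 2965230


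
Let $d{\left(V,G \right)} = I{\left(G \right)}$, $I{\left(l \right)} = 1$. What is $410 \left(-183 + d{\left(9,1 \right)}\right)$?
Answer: $-74620$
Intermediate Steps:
$d{\left(V,G \right)} = 1$
$410 \left(-183 + d{\left(9,1 \right)}\right) = 410 \left(-183 + 1\right) = 410 \left(-182\right) = -74620$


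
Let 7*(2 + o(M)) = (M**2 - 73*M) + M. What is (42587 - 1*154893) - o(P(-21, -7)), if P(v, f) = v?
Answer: -112583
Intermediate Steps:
o(M) = -2 - 72*M/7 + M**2/7 (o(M) = -2 + ((M**2 - 73*M) + M)/7 = -2 + (M**2 - 72*M)/7 = -2 + (-72*M/7 + M**2/7) = -2 - 72*M/7 + M**2/7)
(42587 - 1*154893) - o(P(-21, -7)) = (42587 - 1*154893) - (-2 - 72/7*(-21) + (1/7)*(-21)**2) = (42587 - 154893) - (-2 + 216 + (1/7)*441) = -112306 - (-2 + 216 + 63) = -112306 - 1*277 = -112306 - 277 = -112583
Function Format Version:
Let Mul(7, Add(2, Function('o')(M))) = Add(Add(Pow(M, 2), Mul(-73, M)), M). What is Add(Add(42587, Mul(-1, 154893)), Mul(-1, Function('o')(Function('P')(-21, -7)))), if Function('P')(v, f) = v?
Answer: -112583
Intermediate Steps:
Function('o')(M) = Add(-2, Mul(Rational(-72, 7), M), Mul(Rational(1, 7), Pow(M, 2))) (Function('o')(M) = Add(-2, Mul(Rational(1, 7), Add(Add(Pow(M, 2), Mul(-73, M)), M))) = Add(-2, Mul(Rational(1, 7), Add(Pow(M, 2), Mul(-72, M)))) = Add(-2, Add(Mul(Rational(-72, 7), M), Mul(Rational(1, 7), Pow(M, 2)))) = Add(-2, Mul(Rational(-72, 7), M), Mul(Rational(1, 7), Pow(M, 2))))
Add(Add(42587, Mul(-1, 154893)), Mul(-1, Function('o')(Function('P')(-21, -7)))) = Add(Add(42587, Mul(-1, 154893)), Mul(-1, Add(-2, Mul(Rational(-72, 7), -21), Mul(Rational(1, 7), Pow(-21, 2))))) = Add(Add(42587, -154893), Mul(-1, Add(-2, 216, Mul(Rational(1, 7), 441)))) = Add(-112306, Mul(-1, Add(-2, 216, 63))) = Add(-112306, Mul(-1, 277)) = Add(-112306, -277) = -112583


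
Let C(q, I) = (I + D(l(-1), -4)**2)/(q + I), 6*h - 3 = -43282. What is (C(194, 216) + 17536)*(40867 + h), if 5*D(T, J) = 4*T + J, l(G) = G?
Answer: 3024629251606/5125 ≈ 5.9017e+8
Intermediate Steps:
h = -43279/6 (h = 1/2 + (1/6)*(-43282) = 1/2 - 21641/3 = -43279/6 ≈ -7213.2)
D(T, J) = J/5 + 4*T/5 (D(T, J) = (4*T + J)/5 = (J + 4*T)/5 = J/5 + 4*T/5)
C(q, I) = (64/25 + I)/(I + q) (C(q, I) = (I + ((1/5)*(-4) + (4/5)*(-1))**2)/(q + I) = (I + (-4/5 - 4/5)**2)/(I + q) = (I + (-8/5)**2)/(I + q) = (I + 64/25)/(I + q) = (64/25 + I)/(I + q))
(C(194, 216) + 17536)*(40867 + h) = ((64/25 + 216)/(216 + 194) + 17536)*(40867 - 43279/6) = ((5464/25)/410 + 17536)*(201923/6) = ((1/410)*(5464/25) + 17536)*(201923/6) = (2732/5125 + 17536)*(201923/6) = (89874732/5125)*(201923/6) = 3024629251606/5125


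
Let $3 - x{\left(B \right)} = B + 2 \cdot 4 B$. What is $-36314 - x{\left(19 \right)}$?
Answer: $-36146$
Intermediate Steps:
$x{\left(B \right)} = 3 - 9 B$ ($x{\left(B \right)} = 3 - \left(B + 2 \cdot 4 B\right) = 3 - \left(B + 8 B\right) = 3 - 9 B$)
$-36314 - x{\left(19 \right)} = -36314 - \left(3 - 171\right) = -36314 - -168 = -36314 + 168 = -36146$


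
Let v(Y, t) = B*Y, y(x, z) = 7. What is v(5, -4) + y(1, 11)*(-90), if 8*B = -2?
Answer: -2525/4 ≈ -631.25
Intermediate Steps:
B = -1/4 (B = (1/8)*(-2) = -1/4 ≈ -0.25000)
v(Y, t) = -Y/4
v(5, -4) + y(1, 11)*(-90) = -1/4*5 + 7*(-90) = -5/4 - 630 = -2525/4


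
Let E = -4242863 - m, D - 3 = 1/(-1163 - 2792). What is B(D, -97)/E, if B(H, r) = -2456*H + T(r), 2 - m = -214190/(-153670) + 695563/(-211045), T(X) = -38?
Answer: 6332375770968874/3628096214798379877 ≈ 0.0017454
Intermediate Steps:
D = 11864/3955 (D = 3 + 1/(-1163 - 2792) = 3 + 1/(-3955) = 3 - 1/3955 = 11864/3955 ≈ 2.9997)
m = 12654600796/3243128515 (m = 2 - (-214190/(-153670) + 695563/(-211045)) = 2 - (-214190*(-1/153670) + 695563*(-1/211045)) = 2 - (21419/15367 - 695563/211045) = 2 - 1*(-6168343766/3243128515) = 2 + 6168343766/3243128515 = 12654600796/3243128515 ≈ 3.9020)
B(H, r) = -38 - 2456*H (B(H, r) = -2456*H - 38 = -38 - 2456*H)
E = -13760162635139241/3243128515 (E = -4242863 - 1*12654600796/3243128515 = -4242863 - 12654600796/3243128515 = -13760162635139241/3243128515 ≈ -4.2429e+6)
B(D, -97)/E = (-38 - 2456*11864/3955)/(-13760162635139241/3243128515) = (-38 - 29137984/3955)*(-3243128515/13760162635139241) = -29288274/3955*(-3243128515/13760162635139241) = 6332375770968874/3628096214798379877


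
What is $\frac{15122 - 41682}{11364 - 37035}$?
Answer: $\frac{26560}{25671} \approx 1.0346$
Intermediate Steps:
$\frac{15122 - 41682}{11364 - 37035} = - \frac{26560}{-25671} = \left(-26560\right) \left(- \frac{1}{25671}\right) = \frac{26560}{25671}$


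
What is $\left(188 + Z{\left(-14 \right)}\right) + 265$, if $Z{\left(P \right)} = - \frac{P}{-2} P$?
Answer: $551$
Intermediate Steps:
$Z{\left(P \right)} = \frac{P^{2}}{2}$ ($Z{\left(P \right)} = - \frac{P \left(-1\right)}{2} P = - \frac{\left(-1\right) P}{2} P = \frac{P}{2} P = \frac{P^{2}}{2}$)
$\left(188 + Z{\left(-14 \right)}\right) + 265 = \left(188 + \frac{\left(-14\right)^{2}}{2}\right) + 265 = \left(188 + \frac{1}{2} \cdot 196\right) + 265 = \left(188 + 98\right) + 265 = 286 + 265 = 551$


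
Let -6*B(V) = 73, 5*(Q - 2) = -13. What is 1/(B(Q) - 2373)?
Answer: -6/14311 ≈ -0.00041926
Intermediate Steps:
Q = -⅗ (Q = 2 + (⅕)*(-13) = 2 - 13/5 = -⅗ ≈ -0.60000)
B(V) = -73/6 (B(V) = -⅙*73 = -73/6)
1/(B(Q) - 2373) = 1/(-73/6 - 2373) = 1/(-14311/6) = -6/14311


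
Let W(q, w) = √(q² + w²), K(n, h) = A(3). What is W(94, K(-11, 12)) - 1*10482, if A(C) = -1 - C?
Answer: -10482 + 2*√2213 ≈ -10388.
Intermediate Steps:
K(n, h) = -4 (K(n, h) = -1 - 1*3 = -1 - 3 = -4)
W(94, K(-11, 12)) - 1*10482 = √(94² + (-4)²) - 1*10482 = √(8836 + 16) - 10482 = √8852 - 10482 = 2*√2213 - 10482 = -10482 + 2*√2213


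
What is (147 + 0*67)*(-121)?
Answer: -17787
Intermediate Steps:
(147 + 0*67)*(-121) = (147 + 0)*(-121) = 147*(-121) = -17787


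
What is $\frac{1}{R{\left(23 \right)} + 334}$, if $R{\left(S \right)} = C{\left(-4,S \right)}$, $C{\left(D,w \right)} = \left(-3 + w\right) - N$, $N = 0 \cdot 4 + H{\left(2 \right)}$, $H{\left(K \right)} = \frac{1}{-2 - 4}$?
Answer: $\frac{6}{2125} \approx 0.0028235$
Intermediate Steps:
$H{\left(K \right)} = - \frac{1}{6}$ ($H{\left(K \right)} = \frac{1}{-6} = - \frac{1}{6}$)
$N = - \frac{1}{6}$ ($N = 0 \cdot 4 - \frac{1}{6} = 0 - \frac{1}{6} = - \frac{1}{6} \approx -0.16667$)
$C{\left(D,w \right)} = - \frac{17}{6} + w$ ($C{\left(D,w \right)} = \left(-3 + w\right) - - \frac{1}{6} = \left(-3 + w\right) + \frac{1}{6} = - \frac{17}{6} + w$)
$R{\left(S \right)} = - \frac{17}{6} + S$
$\frac{1}{R{\left(23 \right)} + 334} = \frac{1}{\left(- \frac{17}{6} + 23\right) + 334} = \frac{1}{\frac{121}{6} + 334} = \frac{1}{\frac{2125}{6}} = \frac{6}{2125}$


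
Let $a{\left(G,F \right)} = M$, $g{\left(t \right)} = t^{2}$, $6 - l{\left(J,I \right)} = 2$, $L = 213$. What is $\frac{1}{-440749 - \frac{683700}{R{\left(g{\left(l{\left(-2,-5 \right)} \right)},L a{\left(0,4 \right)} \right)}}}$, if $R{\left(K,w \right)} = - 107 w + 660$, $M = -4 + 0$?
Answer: $- \frac{7652}{3372668323} \approx -2.2688 \cdot 10^{-6}$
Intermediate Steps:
$l{\left(J,I \right)} = 4$ ($l{\left(J,I \right)} = 6 - 2 = 4$)
$M = -4$
$a{\left(G,F \right)} = -4$
$R{\left(K,w \right)} = 660 - 107 w$
$\frac{1}{-440749 - \frac{683700}{R{\left(g{\left(l{\left(-2,-5 \right)} \right)},L a{\left(0,4 \right)} \right)}}} = \frac{1}{-440749 - \frac{683700}{660 - 107 \cdot 213 \left(-4\right)}} = \frac{1}{-440749 - \frac{683700}{660 - -91164}} = \frac{1}{-440749 - \frac{683700}{660 + 91164}} = \frac{1}{-440749 - \frac{683700}{91824}} = \frac{1}{-440749 - \frac{56975}{7652}} = \frac{1}{- \frac{3372668323}{7652}} = - \frac{7652}{3372668323}$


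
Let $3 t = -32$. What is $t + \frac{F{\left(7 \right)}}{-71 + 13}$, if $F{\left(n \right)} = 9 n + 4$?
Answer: $- \frac{2057}{174} \approx -11.822$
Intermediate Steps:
$F{\left(n \right)} = 4 + 9 n$
$t = - \frac{32}{3}$ ($t = \frac{1}{3} \left(-32\right) = - \frac{32}{3} \approx -10.667$)
$t + \frac{F{\left(7 \right)}}{-71 + 13} = - \frac{32}{3} + \frac{4 + 9 \cdot 7}{-71 + 13} = - \frac{32}{3} + \frac{4 + 63}{-58} = - \frac{32}{3} - \frac{67}{58} = - \frac{2057}{174}$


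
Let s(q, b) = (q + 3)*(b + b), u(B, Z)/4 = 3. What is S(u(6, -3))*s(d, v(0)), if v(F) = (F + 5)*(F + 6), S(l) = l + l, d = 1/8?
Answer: 4500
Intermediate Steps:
d = ⅛ ≈ 0.12500
u(B, Z) = 12 (u(B, Z) = 4*3 = 12)
S(l) = 2*l
v(F) = (5 + F)*(6 + F)
s(q, b) = 2*b*(3 + q) (s(q, b) = (3 + q)*(2*b) = 2*b*(3 + q))
S(u(6, -3))*s(d, v(0)) = (2*12)*(2*(30 + 0² + 11*0)*(3 + ⅛)) = 24*(2*(30 + 0 + 0)*(25/8)) = 24*(2*30*(25/8)) = 24*(375/2) = 4500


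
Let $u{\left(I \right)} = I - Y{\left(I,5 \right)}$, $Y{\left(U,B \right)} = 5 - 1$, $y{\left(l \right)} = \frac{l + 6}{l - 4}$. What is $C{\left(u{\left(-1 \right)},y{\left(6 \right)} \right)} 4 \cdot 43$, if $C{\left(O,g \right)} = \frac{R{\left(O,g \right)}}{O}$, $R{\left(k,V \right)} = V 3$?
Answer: $- \frac{3096}{5} \approx -619.2$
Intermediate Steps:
$y{\left(l \right)} = \frac{6 + l}{-4 + l}$
$Y{\left(U,B \right)} = 4$
$R{\left(k,V \right)} = 3 V$
$u{\left(I \right)} = -4 + I$ ($u{\left(I \right)} = I - 4 = -4 + I$)
$C{\left(O,g \right)} = \frac{3 g}{O}$
$C{\left(u{\left(-1 \right)},y{\left(6 \right)} \right)} 4 \cdot 43 = \frac{3 \frac{6 + 6}{-4 + 6}}{-4 - 1} \cdot 4 \cdot 43 = \frac{3 \cdot \frac{1}{2} \cdot 12}{-5} \cdot 4 \cdot 43 = 3 \cdot \frac{1}{2} \cdot 12 \left(- \frac{1}{5}\right) 4 \cdot 43 = 3 \cdot 6 \left(- \frac{1}{5}\right) 4 \cdot 43 = \left(- \frac{18}{5}\right) 4 \cdot 43 = \left(- \frac{72}{5}\right) 43 = - \frac{3096}{5}$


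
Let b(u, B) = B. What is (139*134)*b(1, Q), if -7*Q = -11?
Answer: 204886/7 ≈ 29269.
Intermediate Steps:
Q = 11/7 (Q = -⅐*(-11) = 11/7 ≈ 1.5714)
(139*134)*b(1, Q) = (139*134)*(11/7) = 18626*(11/7) = 204886/7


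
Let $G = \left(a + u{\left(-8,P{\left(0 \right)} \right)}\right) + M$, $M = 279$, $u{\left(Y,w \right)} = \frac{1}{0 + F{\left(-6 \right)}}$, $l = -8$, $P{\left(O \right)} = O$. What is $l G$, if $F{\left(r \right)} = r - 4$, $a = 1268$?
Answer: $- \frac{61876}{5} \approx -12375.0$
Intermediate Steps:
$F{\left(r \right)} = -4 + r$
$u{\left(Y,w \right)} = - \frac{1}{10}$ ($u{\left(Y,w \right)} = \frac{1}{0 - 10} = \frac{1}{-10} = - \frac{1}{10}$)
$G = \frac{15469}{10}$ ($G = \left(1268 - \frac{1}{10}\right) + 279 = \frac{12679}{10} + 279 = \frac{15469}{10} \approx 1546.9$)
$l G = \left(-8\right) \frac{15469}{10} = - \frac{61876}{5}$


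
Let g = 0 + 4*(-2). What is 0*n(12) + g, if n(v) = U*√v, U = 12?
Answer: -8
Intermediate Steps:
g = -8 (g = 0 - 8 = -8)
n(v) = 12*√v
0*n(12) + g = 0*(12*√12) - 8 = 0*(12*(2*√3)) - 8 = 0*(24*√3) - 8 = 0 - 8 = -8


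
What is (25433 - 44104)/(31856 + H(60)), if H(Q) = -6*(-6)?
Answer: -18671/31892 ≈ -0.58544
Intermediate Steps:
H(Q) = 36
(25433 - 44104)/(31856 + H(60)) = (25433 - 44104)/(31856 + 36) = -18671/31892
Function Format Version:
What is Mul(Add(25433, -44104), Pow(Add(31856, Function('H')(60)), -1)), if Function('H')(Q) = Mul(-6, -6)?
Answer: Rational(-18671, 31892) ≈ -0.58544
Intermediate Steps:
Function('H')(Q) = 36
Mul(Add(25433, -44104), Pow(Add(31856, Function('H')(60)), -1)) = Mul(Add(25433, -44104), Pow(Add(31856, 36), -1)) = Mul(-18671, Pow(31892, -1)) = Mul(-18671, Rational(1, 31892)) = Rational(-18671, 31892)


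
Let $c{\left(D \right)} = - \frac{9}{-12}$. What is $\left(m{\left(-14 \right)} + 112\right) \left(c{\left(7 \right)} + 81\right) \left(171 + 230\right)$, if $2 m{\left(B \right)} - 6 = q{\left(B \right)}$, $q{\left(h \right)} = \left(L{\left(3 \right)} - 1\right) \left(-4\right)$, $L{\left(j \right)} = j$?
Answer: $\frac{14555097}{4} \approx 3.6388 \cdot 10^{6}$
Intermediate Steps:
$c{\left(D \right)} = \frac{3}{4}$ ($c{\left(D \right)} = \left(-9\right) \left(- \frac{1}{12}\right) = \frac{3}{4}$)
$q{\left(h \right)} = -8$ ($q{\left(h \right)} = \left(3 - 1\right) \left(-4\right) = 2 \left(-4\right) = -8$)
$m{\left(B \right)} = -1$ ($m{\left(B \right)} = 3 + \frac{1}{2} \left(-8\right) = 3 - 4 = -1$)
$\left(m{\left(-14 \right)} + 112\right) \left(c{\left(7 \right)} + 81\right) \left(171 + 230\right) = \left(-1 + 112\right) \left(\frac{3}{4} + 81\right) \left(171 + 230\right) = 111 \cdot \frac{327}{4} \cdot 401 = 111 \cdot \frac{131127}{4} = \frac{14555097}{4}$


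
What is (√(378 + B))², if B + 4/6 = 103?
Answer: 1441/3 ≈ 480.33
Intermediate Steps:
B = 307/3 (B = -⅔ + 103 = 307/3 ≈ 102.33)
(√(378 + B))² = (√(378 + 307/3))² = (√(1441/3))² = (√4323/3)² = 1441/3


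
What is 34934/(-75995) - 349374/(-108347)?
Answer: 22765683032/8233830265 ≈ 2.7649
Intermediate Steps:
34934/(-75995) - 349374/(-108347) = 34934*(-1/75995) - 349374*(-1/108347) = -34934/75995 + 349374/108347 = 22765683032/8233830265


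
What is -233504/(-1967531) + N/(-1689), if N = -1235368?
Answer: 2431019224664/3323159859 ≈ 731.54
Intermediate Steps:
-233504/(-1967531) + N/(-1689) = -233504/(-1967531) - 1235368/(-1689) = -233504*(-1/1967531) - 1235368*(-1/1689) = 233504/1967531 + 1235368/1689 = 2431019224664/3323159859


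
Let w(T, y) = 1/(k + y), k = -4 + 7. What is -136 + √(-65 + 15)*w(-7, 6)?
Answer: -136 + 5*I*√2/9 ≈ -136.0 + 0.78567*I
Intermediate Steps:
k = 3
w(T, y) = 1/(3 + y)
-136 + √(-65 + 15)*w(-7, 6) = -136 + √(-65 + 15)/(3 + 6) = -136 + √(-50)/9 = -136 + (5*I*√2)*(⅑) = -136 + 5*I*√2/9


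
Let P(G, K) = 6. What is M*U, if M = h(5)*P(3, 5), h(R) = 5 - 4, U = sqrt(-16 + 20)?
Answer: 12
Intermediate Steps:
U = 2 (U = sqrt(4) = 2)
h(R) = 1
M = 6 (M = 1*6 = 6)
M*U = 6*2 = 12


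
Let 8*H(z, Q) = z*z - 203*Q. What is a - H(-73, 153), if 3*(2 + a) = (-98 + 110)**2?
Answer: 13049/4 ≈ 3262.3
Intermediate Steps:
H(z, Q) = -203*Q/8 + z**2/8 (H(z, Q) = (z*z - 203*Q)/8 = (z**2 - 203*Q)/8 = -203*Q/8 + z**2/8)
a = 46 (a = -2 + (-98 + 110)**2/3 = -2 + (1/3)*12**2 = -2 + (1/3)*144 = -2 + 48 = 46)
a - H(-73, 153) = 46 - (-203/8*153 + (1/8)*(-73)**2) = 46 - (-31059/8 + (1/8)*5329) = 46 - (-31059/8 + 5329/8) = 46 - 1*(-12865/4) = 46 + 12865/4 = 13049/4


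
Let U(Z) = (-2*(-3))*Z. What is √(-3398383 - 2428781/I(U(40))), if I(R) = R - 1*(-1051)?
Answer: 3*I*√629683992566/1291 ≈ 1844.0*I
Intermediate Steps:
U(Z) = 6*Z
I(R) = 1051 + R (I(R) = R + 1051 = 1051 + R)
√(-3398383 - 2428781/I(U(40))) = √(-3398383 - 2428781/(1051 + 6*40)) = √(-3398383 - 2428781/(1051 + 240)) = √(-3398383 - 2428781/1291) = √(-4389741234/1291) = 3*I*√629683992566/1291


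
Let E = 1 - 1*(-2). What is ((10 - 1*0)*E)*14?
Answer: 420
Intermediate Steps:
E = 3 (E = 1 + 2 = 3)
((10 - 1*0)*E)*14 = ((10 - 1*0)*3)*14 = ((10 + 0)*3)*14 = (10*3)*14 = 30*14 = 420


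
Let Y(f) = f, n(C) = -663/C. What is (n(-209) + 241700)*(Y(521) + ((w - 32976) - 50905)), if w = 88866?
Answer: 278140892278/209 ≈ 1.3308e+9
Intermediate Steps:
(n(-209) + 241700)*(Y(521) + ((w - 32976) - 50905)) = (-663/(-209) + 241700)*(521 + ((88866 - 32976) - 50905)) = (-663*(-1/209) + 241700)*(521 + (55890 - 50905)) = (663/209 + 241700)*(521 + 4985) = (50515963/209)*5506 = 278140892278/209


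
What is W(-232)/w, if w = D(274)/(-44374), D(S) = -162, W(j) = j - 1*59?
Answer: -2152139/27 ≈ -79709.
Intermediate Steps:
W(j) = -59 + j (W(j) = j - 59 = -59 + j)
w = 81/22187 (w = -162/(-44374) = -162*(-1/44374) = 81/22187 ≈ 0.0036508)
W(-232)/w = (-59 - 232)/(81/22187) = -291*22187/81 = -2152139/27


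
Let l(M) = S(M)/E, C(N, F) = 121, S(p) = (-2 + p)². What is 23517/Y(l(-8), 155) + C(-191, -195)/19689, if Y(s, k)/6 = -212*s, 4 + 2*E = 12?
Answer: -153059471/208703400 ≈ -0.73338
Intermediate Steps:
E = 4 (E = -2 + (½)*12 = -2 + 6 = 4)
l(M) = (-2 + M)²/4
Y(s, k) = -1272*s (Y(s, k) = 6*(-212*s) = -1272*s)
23517/Y(l(-8), 155) + C(-191, -195)/19689 = 23517/((-318*(-2 - 8)²)) + 121/19689 = 23517/((-318*(-10)²)) + 121*(1/19689) = 23517/((-318*100)) + 121/19689 = 23517/((-1272*25)) + 121/19689 = 23517/(-31800) + 121/19689 = 23517*(-1/31800) + 121/19689 = -7839/10600 + 121/19689 = -153059471/208703400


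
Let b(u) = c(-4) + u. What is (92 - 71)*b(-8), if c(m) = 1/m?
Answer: -693/4 ≈ -173.25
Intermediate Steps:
b(u) = -¼ + u (b(u) = 1/(-4) + u = -¼ + u)
(92 - 71)*b(-8) = (92 - 71)*(-¼ - 8) = 21*(-33/4) = -693/4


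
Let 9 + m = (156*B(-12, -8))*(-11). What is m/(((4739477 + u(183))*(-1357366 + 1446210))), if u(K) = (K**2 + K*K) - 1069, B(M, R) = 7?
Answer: -12021/426929713784 ≈ -2.8157e-8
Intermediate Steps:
u(K) = -1069 + 2*K**2 (u(K) = (K**2 + K**2) - 1069 = 2*K**2 - 1069 = -1069 + 2*K**2)
m = -12021 (m = -9 + (156*7)*(-11) = -9 + 1092*(-11) = -9 - 12012 = -12021)
m/(((4739477 + u(183))*(-1357366 + 1446210))) = -12021*1/((-1357366 + 1446210)*(4739477 + (-1069 + 2*183**2))) = -12021*1/(88844*(4739477 + (-1069 + 2*33489))) = -12021*1/(88844*(4739477 + (-1069 + 66978))) = -12021*1/(88844*(4739477 + 65909)) = -12021/(4805386*88844) = -12021/426929713784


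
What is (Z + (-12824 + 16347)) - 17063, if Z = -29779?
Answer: -43319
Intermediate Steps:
(Z + (-12824 + 16347)) - 17063 = (-29779 + (-12824 + 16347)) - 17063 = (-29779 + 3523) - 17063 = -26256 - 17063 = -43319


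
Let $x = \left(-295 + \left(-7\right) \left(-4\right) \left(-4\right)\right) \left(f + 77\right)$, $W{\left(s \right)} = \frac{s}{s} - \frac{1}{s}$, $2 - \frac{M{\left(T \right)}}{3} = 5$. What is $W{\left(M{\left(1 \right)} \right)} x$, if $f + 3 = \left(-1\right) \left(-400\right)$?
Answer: $- \frac{643060}{3} \approx -2.1435 \cdot 10^{5}$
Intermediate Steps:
$M{\left(T \right)} = -9$ ($M{\left(T \right)} = 6 - 15 = -9$)
$W{\left(s \right)} = 1 - \frac{1}{s}$
$f = 397$ ($f = -3 - -400 = -3 + 400 = 397$)
$x = -192918$ ($x = \left(-295 + \left(-7\right) \left(-4\right) \left(-4\right)\right) \left(397 + 77\right) = \left(-295 + 28 \left(-4\right)\right) 474 = \left(-295 - 112\right) 474 = \left(-407\right) 474 = -192918$)
$W{\left(M{\left(1 \right)} \right)} x = \frac{-1 - 9}{-9} \left(-192918\right) = \left(- \frac{1}{9}\right) \left(-10\right) \left(-192918\right) = \frac{10}{9} \left(-192918\right) = - \frac{643060}{3}$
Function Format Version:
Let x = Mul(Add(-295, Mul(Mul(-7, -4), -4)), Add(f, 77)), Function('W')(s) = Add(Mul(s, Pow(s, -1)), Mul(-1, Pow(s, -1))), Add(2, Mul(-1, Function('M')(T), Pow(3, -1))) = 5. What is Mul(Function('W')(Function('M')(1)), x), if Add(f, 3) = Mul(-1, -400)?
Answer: Rational(-643060, 3) ≈ -2.1435e+5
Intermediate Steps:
Function('M')(T) = -9 (Function('M')(T) = Add(6, Mul(-3, 5)) = Add(6, -15) = -9)
Function('W')(s) = Add(1, Mul(-1, Pow(s, -1)))
f = 397 (f = Add(-3, Mul(-1, -400)) = Add(-3, 400) = 397)
x = -192918 (x = Mul(Add(-295, Mul(Mul(-7, -4), -4)), Add(397, 77)) = Mul(Add(-295, Mul(28, -4)), 474) = Mul(Add(-295, -112), 474) = Mul(-407, 474) = -192918)
Mul(Function('W')(Function('M')(1)), x) = Mul(Mul(Pow(-9, -1), Add(-1, -9)), -192918) = Mul(Mul(Rational(-1, 9), -10), -192918) = Mul(Rational(10, 9), -192918) = Rational(-643060, 3)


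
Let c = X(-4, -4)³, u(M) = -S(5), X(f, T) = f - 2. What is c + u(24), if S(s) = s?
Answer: -221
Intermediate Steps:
X(f, T) = -2 + f
u(M) = -5 (u(M) = -1*5 = -5)
c = -216 (c = (-2 - 4)³ = (-6)³ = -216)
c + u(24) = -216 - 5 = -221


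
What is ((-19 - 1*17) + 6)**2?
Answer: 900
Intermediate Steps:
((-19 - 1*17) + 6)**2 = ((-19 - 17) + 6)**2 = (-36 + 6)**2 = (-30)**2 = 900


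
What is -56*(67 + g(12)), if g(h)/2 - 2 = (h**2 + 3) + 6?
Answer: -21112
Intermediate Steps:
g(h) = 22 + 2*h**2 (g(h) = 4 + 2*((h**2 + 3) + 6) = 4 + 2*((3 + h**2) + 6) = 4 + 2*(9 + h**2) = 4 + (18 + 2*h**2) = 22 + 2*h**2)
-56*(67 + g(12)) = -56*(67 + (22 + 2*12**2)) = -56*(67 + (22 + 2*144)) = -56*(67 + (22 + 288)) = -56*(67 + 310) = -56*377 = -21112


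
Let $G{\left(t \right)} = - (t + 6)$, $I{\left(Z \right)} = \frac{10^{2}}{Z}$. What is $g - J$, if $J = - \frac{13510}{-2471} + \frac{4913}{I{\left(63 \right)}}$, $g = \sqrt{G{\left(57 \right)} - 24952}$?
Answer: $- \frac{109453207}{35300} + i \sqrt{25015} \approx -3100.7 + 158.16 i$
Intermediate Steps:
$I{\left(Z \right)} = \frac{100}{Z}$
$G{\left(t \right)} = -6 - t$ ($G{\left(t \right)} = - (6 + t) = -6 - t$)
$g = i \sqrt{25015}$ ($g = \sqrt{\left(-6 - 57\right) - 24952} = \sqrt{-63 - 24952} = \sqrt{-25015} = i \sqrt{25015} \approx 158.16 i$)
$J = \frac{109453207}{35300}$ ($J = - \frac{13510}{-2471} + \frac{4913}{100 \cdot \frac{1}{63}} = \left(-13510\right) \left(- \frac{1}{2471}\right) + \frac{4913}{100 \cdot \frac{1}{63}} = \frac{1930}{353} + \frac{4913}{\frac{100}{63}} = \frac{1930}{353} + 4913 \cdot \frac{63}{100} = \frac{1930}{353} + \frac{309519}{100} = \frac{109453207}{35300} \approx 3100.7$)
$g - J = i \sqrt{25015} - \frac{109453207}{35300} = - \frac{109453207}{35300} + i \sqrt{25015}$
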